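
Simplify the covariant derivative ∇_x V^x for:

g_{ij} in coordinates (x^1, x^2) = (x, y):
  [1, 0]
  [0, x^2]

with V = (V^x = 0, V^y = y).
Non-zero Christoffel symbols:
Γ^x_{y y} = -x
Γ^y_{x y} = 1/x
∇_x V^x = ∂_x V^x + Γ^x_{x j} V^j
  = (0) + (0)(0) + (0)(y)
  = 0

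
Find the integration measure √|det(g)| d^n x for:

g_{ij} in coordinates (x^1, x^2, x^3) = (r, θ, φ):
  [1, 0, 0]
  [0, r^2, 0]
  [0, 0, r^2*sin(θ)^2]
det(g) = r^4*sin(θ)^2
√|det(g)| = r^2*sin(θ) (taking 0 < θ < π so that |sin(θ)| = sin(θ))
Volume element: dV = r^2*sin(θ) dr dθ dφ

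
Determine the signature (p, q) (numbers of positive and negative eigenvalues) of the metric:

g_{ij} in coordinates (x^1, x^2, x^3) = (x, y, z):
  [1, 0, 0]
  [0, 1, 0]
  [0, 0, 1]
The metric is diagonal, so its eigenvalues are the diagonal entries: 1, 1, 1 (at a generic point, where coordinate-dependent entries are positive).
3 positive, 0 negative.
(3, 0) - Riemannian (positive definite)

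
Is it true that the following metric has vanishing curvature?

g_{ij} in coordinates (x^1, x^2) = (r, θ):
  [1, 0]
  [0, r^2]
Non-zero Christoffel symbols:
Γ^r_{θ θ} = -r
Γ^θ_{r θ} = 1/r
Ricci tensor: R_{rr} = 0, R_{rθ} = 0, R_{θθ} = 0
All R_{ij} vanish; in 2 dimensions the Riemann tensor is fully determined by the Ricci tensor, so R^i_{jkl} = 0: the metric is flat (curvilinear coordinates on flat space).
Yes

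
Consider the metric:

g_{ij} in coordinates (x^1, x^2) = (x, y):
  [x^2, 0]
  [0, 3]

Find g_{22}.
With x^1 = x, x^2 = y, g_{22} = g_{yy} is the row-2, column-2 entry of the matrix.
g_{22} = 3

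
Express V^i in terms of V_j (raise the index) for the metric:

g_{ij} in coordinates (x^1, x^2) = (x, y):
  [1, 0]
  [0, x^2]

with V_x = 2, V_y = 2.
Inverse metric (diagonal): g^{xx} = 1, g^{yy} = 1/x^2
V^i = g^{ij} V_j:
V^x = (1)(2) + (0)(2) = 2
V^y = (0)(2) + (1/x^2)(2) = 2/x^2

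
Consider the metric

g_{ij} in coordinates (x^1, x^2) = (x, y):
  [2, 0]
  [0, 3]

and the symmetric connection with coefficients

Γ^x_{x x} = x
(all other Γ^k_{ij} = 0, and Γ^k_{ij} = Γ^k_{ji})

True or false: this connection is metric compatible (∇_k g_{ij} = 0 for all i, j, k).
Using ∇_k g_{ij} = ∂_k g_{ij} - Γ^m_{ki} g_{mj} - Γ^m_{kj} g_{im}:
∇_x g_{xx} = (0) - (2*x) - (2*x) = -4*x ≠ 0
So the connection is not metric compatible (it is not the Levi-Civita connection).
False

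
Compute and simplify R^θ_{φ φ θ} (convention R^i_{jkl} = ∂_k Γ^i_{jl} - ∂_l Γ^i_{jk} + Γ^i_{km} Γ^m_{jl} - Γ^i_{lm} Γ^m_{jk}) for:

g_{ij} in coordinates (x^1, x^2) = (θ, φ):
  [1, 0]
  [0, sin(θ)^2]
Non-zero Christoffel symbols (Γ^k_{ij} = Γ^k_{ji}):
Γ^θ_{φ φ} = -sin(2*θ)/2
Γ^φ_{θ φ} = 1/tan(θ)
R^θ_{φ φ θ} = ∂_φ Γ^θ_{φ θ} - ∂_θ Γ^θ_{φ φ} + Γ^θ_{φ m} Γ^m_{φ θ} - Γ^θ_{θ m} Γ^m_{φ φ}
  = (0) - (-cos(2*θ)) + (-cos(θ)^2) - (0) = -sin(θ)^2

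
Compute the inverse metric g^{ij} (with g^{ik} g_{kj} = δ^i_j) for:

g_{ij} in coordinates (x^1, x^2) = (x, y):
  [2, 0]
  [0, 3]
The metric is diagonal, so g^{ij} is diagonal with entries 1/g_{ii}: diag(1/2, 1/3).
g^{ij}:
  [1/2, 0]
  [0, 1/3]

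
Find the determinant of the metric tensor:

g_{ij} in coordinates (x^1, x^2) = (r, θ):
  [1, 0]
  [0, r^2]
For a 2×2 metric: det(g) = g_{11}·g_{22} - g_{12}·g_{21}
= (1)·(r^2) - (0)·(0)
= r^2 - 0
det(g) = r^2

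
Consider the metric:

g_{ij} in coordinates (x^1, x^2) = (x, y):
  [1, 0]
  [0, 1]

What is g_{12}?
With x^1 = x, x^2 = y, g_{12} = g_{xy} is the row-1, column-2 entry of the matrix.
g_{12} = 0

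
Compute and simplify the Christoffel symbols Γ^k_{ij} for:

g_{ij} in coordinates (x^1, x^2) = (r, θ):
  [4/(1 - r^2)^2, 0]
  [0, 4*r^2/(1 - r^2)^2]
Using Γ^k_{ij} = (1/2) g^{km} (∂_i g_{mj} + ∂_j g_{mi} - ∂_m g_{ij}); the metric is diagonal, so only the m = k term contributes.
Non-zero symbols (using the symmetry Γ^k_{ij} = Γ^k_{ji}):
Γ^r_{r r} = (1/2) g^{rr} (∂_r g_{rr} + ∂_r g_{rr} - ∂_r g_{rr}) = (1/2)((1 - r^2)^2/4)((16*r/(1 - r^2)^3) + (16*r/(1 - r^2)^3) - (16*r/(1 - r^2)^3)) = 2*r/(1 - r^2)
Γ^r_{θ θ} = (1/2) g^{rr} (∂_θ g_{rθ} + ∂_θ g_{rθ} - ∂_r g_{θθ}) = (1/2)((1 - r^2)^2/4)((0) + (0) - (-8*(r^3 + r)/(r^2 - 1)^3)) = (r^3 + r)/(r^2 - 1)
Γ^θ_{r θ} = (1/2) g^{θθ} (∂_r g_{θθ} + ∂_θ g_{θr} - ∂_θ g_{rθ}) = (1/2)((1 - r^2)^2/(4*r^2))((-8*(r^3 + r)/(r^2 - 1)^3) + (0) - (0)) = (-r^2 - 1)/(r^3 - r)
All other Christoffel symbols are zero.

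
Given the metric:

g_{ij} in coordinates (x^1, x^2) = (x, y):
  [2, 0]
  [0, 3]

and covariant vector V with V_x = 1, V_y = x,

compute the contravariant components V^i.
Inverse metric (diagonal): g^{xx} = 1/2, g^{yy} = 1/3
V^i = g^{ij} V_j:
V^x = (1/2)(1) + (0)(x) = 1/2
V^y = (0)(1) + (1/3)(x) = x/3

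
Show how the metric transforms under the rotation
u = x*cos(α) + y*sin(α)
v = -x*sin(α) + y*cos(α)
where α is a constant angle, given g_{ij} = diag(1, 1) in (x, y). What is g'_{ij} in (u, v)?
Invert the transformation: x = u*cos(α) - v*sin(α), y = u*sin(α) + v*cos(α)
g'_{ij} = (∂x^k/∂x'^i)(∂x^l/∂x'^j) g_{kl}; with g_{kl} = δ_{kl} this is Σ_k (∂x^k/∂x'^i)(∂x^k/∂x'^j).
Jacobian: ∂x/∂u = cos(α), ∂x/∂v = -sin(α), ∂y/∂u = sin(α), ∂y/∂v = cos(α)
g'_{uu} = (cos(α))(cos(α)) + (sin(α))(sin(α)) = 1
g'_{uv} = (cos(α))(-sin(α)) + (sin(α))(cos(α)) = 0
g'_{vv} = (-sin(α))(-sin(α)) + (cos(α))(cos(α)) = 1
g'_{ij} = diag(1, 1)
The Euclidean metric is invariant under rotations.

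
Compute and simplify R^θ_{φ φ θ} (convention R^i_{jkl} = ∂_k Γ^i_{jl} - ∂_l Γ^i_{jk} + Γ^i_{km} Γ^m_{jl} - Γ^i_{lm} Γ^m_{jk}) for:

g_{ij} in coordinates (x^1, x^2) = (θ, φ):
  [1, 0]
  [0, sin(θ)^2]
Non-zero Christoffel symbols (Γ^k_{ij} = Γ^k_{ji}):
Γ^θ_{φ φ} = -sin(2*θ)/2
Γ^φ_{θ φ} = 1/tan(θ)
R^θ_{φ φ θ} = ∂_φ Γ^θ_{φ θ} - ∂_θ Γ^θ_{φ φ} + Γ^θ_{φ m} Γ^m_{φ θ} - Γ^θ_{θ m} Γ^m_{φ φ}
  = (0) - (-cos(2*θ)) + (-cos(θ)^2) - (0) = -sin(θ)^2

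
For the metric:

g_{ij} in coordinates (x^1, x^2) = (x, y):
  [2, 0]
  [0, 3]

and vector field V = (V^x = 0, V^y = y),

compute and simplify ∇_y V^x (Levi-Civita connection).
All Christoffel symbols are zero.
∇_y V^x = ∂_y V^x + Γ^x_{y j} V^j
  = (0) + (0)(0) + (0)(y)
  = 0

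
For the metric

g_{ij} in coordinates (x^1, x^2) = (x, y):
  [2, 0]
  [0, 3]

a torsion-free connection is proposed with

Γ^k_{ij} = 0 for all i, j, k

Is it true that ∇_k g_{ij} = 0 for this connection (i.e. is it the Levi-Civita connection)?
Using ∇_k g_{ij} = ∂_k g_{ij} - Γ^m_{ki} g_{mj} - Γ^m_{kj} g_{im}:
e.g. ∇_y g_{yy} = (0) - (0) - (0) = 0
Every component ∇_k g_{ij} vanishes: the connection is metric compatible.
Yes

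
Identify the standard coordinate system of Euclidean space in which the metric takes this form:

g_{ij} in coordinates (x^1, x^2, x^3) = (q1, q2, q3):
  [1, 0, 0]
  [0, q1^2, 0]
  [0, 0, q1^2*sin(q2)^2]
The line element ds^2 = dq1^2 + q1^2 dq2^2 + q1^2 sin(q2)^2 dq3^2 is dr^2 + r^2 dθ^2 + r^2 sin(θ)^2 dφ^2 with q1 = r, q2 = θ, q3 = φ.
spherical coordinates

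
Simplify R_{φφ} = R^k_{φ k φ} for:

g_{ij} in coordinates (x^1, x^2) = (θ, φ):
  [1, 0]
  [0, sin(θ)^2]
Non-zero Christoffel symbols (Γ^k_{ij} = Γ^k_{ji}):
Γ^θ_{φ φ} = -sin(2*θ)/2
Γ^φ_{θ φ} = 1/tan(θ)
R^θ_{φ θ φ} = ∂_θ Γ^θ_{φ φ} - ∂_φ Γ^θ_{φ θ} + Γ^θ_{θ m} Γ^m_{φ φ} - Γ^θ_{φ m} Γ^m_{φ θ}
  = (-cos(2*θ)) - (0) + (0) - (-cos(θ)^2) = sin(θ)^2
R^φ_{φ φ φ} = 0 (a repeated index in an antisymmetric pair)
R_{φφ} = R^θ_{φ θ φ} + R^φ_{φ φ φ} = (sin(θ)^2) + (0) = sin(θ)^2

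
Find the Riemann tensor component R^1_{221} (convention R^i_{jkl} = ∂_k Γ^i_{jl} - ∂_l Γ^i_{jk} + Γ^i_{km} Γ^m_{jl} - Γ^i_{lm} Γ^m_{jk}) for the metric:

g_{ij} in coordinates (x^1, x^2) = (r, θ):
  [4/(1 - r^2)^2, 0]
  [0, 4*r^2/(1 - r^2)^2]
Non-zero Christoffel symbols (Γ^k_{ij} = Γ^k_{ji}):
Γ^r_{r r} = 2*r/(1 - r^2)
Γ^r_{θ θ} = (r^3 + r)/(r^2 - 1)
Γ^θ_{r θ} = (-r^2 - 1)/(r^3 - r)
R^r_{θ θ r} = ∂_θ Γ^r_{θ r} - ∂_r Γ^r_{θ θ} + Γ^r_{θ m} Γ^m_{θ r} - Γ^r_{r m} Γ^m_{θ θ}
  = (0) - ((r^4 - 4*r^2 - 1)/(r^2 - 1)^2) + (-(r^2 + 1)^2/(r^2 - 1)^2) - (-2*r^2*(r^2 + 1)/(r^2 - 1)^2) = 4*r^2/(r^2 - 1)^2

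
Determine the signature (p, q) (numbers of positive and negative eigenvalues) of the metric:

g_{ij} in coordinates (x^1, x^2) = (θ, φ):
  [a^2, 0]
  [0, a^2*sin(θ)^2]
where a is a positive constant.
The metric is diagonal, so its eigenvalues are the diagonal entries: a^2, a^2*sin(θ)^2 (at a generic point, where coordinate-dependent entries are positive).
2 positive, 0 negative.
(2, 0) - Riemannian (positive definite)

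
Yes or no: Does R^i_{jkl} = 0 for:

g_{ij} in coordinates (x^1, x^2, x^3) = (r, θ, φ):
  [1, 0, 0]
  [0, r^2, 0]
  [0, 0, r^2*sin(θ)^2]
Non-zero Christoffel symbols:
Γ^r_{θ θ} = -r
Γ^r_{φ φ} = -r*sin(θ)^2
Γ^θ_{r θ} = 1/r
Γ^θ_{φ φ} = -sin(2*θ)/2
Γ^φ_{r φ} = 1/r
Γ^φ_{θ φ} = 1/tan(θ)
Ricci tensor: R_{rr} = 0, R_{rθ} = 0, R_{rφ} = 0, R_{θθ} = 0, R_{θφ} = 0, R_{φφ} = 0
All R_{ij} vanish; in 3 dimensions the Riemann tensor is fully determined by the Ricci tensor, so R^i_{jkl} = 0: the metric is flat (curvilinear coordinates on flat space).
Yes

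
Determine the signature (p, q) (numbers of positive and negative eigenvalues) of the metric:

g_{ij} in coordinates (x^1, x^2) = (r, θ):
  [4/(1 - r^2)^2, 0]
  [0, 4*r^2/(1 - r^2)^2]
The metric is diagonal, so its eigenvalues are the diagonal entries: 4/(1 - r^2)^2, 4*r^2/(1 - r^2)^2 (at a generic point, where coordinate-dependent entries are positive).
2 positive, 0 negative.
(2, 0) - Riemannian (positive definite)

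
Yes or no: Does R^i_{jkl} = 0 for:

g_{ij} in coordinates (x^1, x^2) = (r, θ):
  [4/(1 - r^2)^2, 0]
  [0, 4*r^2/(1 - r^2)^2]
Non-zero Christoffel symbols:
Γ^r_{r r} = 2*r/(1 - r^2)
Γ^r_{θ θ} = (r^3 + r)/(r^2 - 1)
Γ^θ_{r θ} = (-r^2 - 1)/(r^3 - r)
Ricci tensor: R_{rr} = -4/(r^2 - 1)^2, R_{rθ} = 0, R_{θθ} = -4*r^2/(r^2 - 1)^2
The Ricci tensor is non-zero, so the Riemann tensor is non-zero: not flat.
No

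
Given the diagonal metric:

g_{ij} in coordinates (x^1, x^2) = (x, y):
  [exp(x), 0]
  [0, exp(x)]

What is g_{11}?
With x^1 = x, x^2 = y, g_{11} = g_{xx} is the row-1, column-1 entry of the matrix.
g_{11} = exp(x)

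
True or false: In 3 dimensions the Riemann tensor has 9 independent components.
n^2(n^2-1)/12 = 9·8/12 = 6 independent components for n = 3.
False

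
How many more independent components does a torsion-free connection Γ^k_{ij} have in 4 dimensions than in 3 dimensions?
Independent components in n dimensions: n × n(n+1)/2 = n^2(n+1)/2.
4D: 4 × 10 = 40
3D: 3 × 6 = 18
Difference = 40 - 18 = 22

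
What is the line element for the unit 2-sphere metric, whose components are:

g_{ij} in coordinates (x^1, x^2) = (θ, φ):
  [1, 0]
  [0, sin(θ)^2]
ds^2 = g_{ij} dx^i dx^j; only the non-zero components contribute.
ds^2 = dθ^2 + sin(θ)^2 dφ^2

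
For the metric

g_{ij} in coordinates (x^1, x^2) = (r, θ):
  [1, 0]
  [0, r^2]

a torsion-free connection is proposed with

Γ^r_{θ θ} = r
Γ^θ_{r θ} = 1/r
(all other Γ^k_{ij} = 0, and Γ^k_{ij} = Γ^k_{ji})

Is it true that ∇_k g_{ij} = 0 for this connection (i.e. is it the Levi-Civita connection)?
Using ∇_k g_{ij} = ∂_k g_{ij} - Γ^m_{ki} g_{mj} - Γ^m_{kj} g_{im}:
∇_θ g_{rθ} = (0) - (r) - (r) = -2*r ≠ 0
So the connection is not metric compatible (it is not the Levi-Civita connection).
No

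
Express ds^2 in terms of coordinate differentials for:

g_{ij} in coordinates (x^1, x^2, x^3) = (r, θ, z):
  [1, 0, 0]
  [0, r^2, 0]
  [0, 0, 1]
ds^2 = g_{ij} dx^i dx^j; only the non-zero components contribute.
ds^2 = dr^2 + r^2 dθ^2 + dz^2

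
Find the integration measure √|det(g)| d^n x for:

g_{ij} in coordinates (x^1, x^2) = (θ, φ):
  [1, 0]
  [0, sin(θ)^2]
det(g) = sin(θ)^2
√|det(g)| = sin(θ) (taking 0 < θ < π so that |sin(θ)| = sin(θ))
Volume element: dV = sin(θ) dθ dφ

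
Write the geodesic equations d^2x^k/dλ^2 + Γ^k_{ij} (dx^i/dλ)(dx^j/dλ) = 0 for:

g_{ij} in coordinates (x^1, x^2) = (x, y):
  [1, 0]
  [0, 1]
Geodesic equation: d^2x^k/dλ^2 + Γ^k_{ij} (dx^i/dλ)(dx^j/dλ) = 0.
All Christoffel symbols vanish, so the geodesics are straight lines:
d^2x/dλ^2 = 0
d^2y/dλ^2 = 0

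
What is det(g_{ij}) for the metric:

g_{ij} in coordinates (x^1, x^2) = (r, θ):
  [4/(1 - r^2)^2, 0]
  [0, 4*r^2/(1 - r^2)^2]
For a 2×2 metric: det(g) = g_{11}·g_{22} - g_{12}·g_{21}
= (4/(1 - r^2)^2)·(4*r^2/(1 - r^2)^2) - (0)·(0)
= 16*r^2/(1 - r^2)^4 - 0
det(g) = 16*r^2/(1 - r^2)^4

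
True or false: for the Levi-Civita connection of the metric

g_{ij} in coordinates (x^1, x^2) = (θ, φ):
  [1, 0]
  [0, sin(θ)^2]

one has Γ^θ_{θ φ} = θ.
Γ^θ_{θ φ} = (1/2) g^{θθ} (∂_θ g_{θφ} + ∂_φ g_{θθ} - ∂_θ g_{θφ}) = (1/2)(1)((0) + (0) - (0)) = 0
This differs from the proposed value θ.
False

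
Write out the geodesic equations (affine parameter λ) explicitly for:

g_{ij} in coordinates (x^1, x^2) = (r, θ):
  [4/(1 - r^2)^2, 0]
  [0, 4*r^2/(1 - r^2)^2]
Geodesic equation: d^2x^k/dλ^2 + Γ^k_{ij} (dx^i/dλ)(dx^j/dλ) = 0.
Non-zero Christoffel symbols:
Γ^r_{r r} = 2*r/(1 - r^2)
Γ^r_{θ θ} = (r^3 + r)/(r^2 - 1)
Γ^θ_{r θ} = (-r^2 - 1)/(r^3 - r)
Substituting (the symmetric pair Γ^k_{ij}, Γ^k_{ji} combines into a factor 2):
d^2r/dλ^2 + (2*r/(1 - r^2)) (dr/dλ)^2 + ((r^3 + r)/(r^2 - 1)) (dθ/dλ)^2 = 0
d^2θ/dλ^2 + ((-2*r^2 - 2)/(r^3 - r)) (dr/dλ)(dθ/dλ) = 0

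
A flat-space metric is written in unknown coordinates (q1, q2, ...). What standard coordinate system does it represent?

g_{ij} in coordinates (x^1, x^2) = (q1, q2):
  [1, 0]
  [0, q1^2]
The line element ds^2 = dq1^2 + q1^2 dq2^2 is dr^2 + r^2 dθ^2 with q1 = r, q2 = θ.
polar coordinates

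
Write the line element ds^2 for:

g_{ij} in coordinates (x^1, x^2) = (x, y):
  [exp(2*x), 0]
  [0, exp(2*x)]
ds^2 = g_{ij} dx^i dx^j; only the non-zero components contribute.
ds^2 = exp(2*x) dx^2 + exp(2*x) dy^2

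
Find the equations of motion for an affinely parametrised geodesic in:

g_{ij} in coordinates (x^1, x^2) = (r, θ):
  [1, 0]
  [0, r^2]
Geodesic equation: d^2x^k/dλ^2 + Γ^k_{ij} (dx^i/dλ)(dx^j/dλ) = 0.
Non-zero Christoffel symbols:
Γ^r_{θ θ} = -r
Γ^θ_{r θ} = 1/r
Substituting (the symmetric pair Γ^k_{ij}, Γ^k_{ji} combines into a factor 2):
d^2r/dλ^2 - r (dθ/dλ)^2 = 0
d^2θ/dλ^2 + (2/r) (dr/dλ)(dθ/dλ) = 0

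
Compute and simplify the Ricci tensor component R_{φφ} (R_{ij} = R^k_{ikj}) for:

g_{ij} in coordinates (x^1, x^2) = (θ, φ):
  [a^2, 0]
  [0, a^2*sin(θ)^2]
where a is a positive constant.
Non-zero Christoffel symbols (Γ^k_{ij} = Γ^k_{ji}):
Γ^θ_{φ φ} = -sin(2*θ)/2
Γ^φ_{θ φ} = 1/tan(θ)
R^θ_{φ θ φ} = ∂_θ Γ^θ_{φ φ} - ∂_φ Γ^θ_{φ θ} + Γ^θ_{θ m} Γ^m_{φ φ} - Γ^θ_{φ m} Γ^m_{φ θ}
  = (-cos(2*θ)) - (0) + (0) - (-cos(θ)^2) = sin(θ)^2
R^φ_{φ φ φ} = 0 (a repeated index in an antisymmetric pair)
R_{φφ} = R^θ_{φ θ φ} + R^φ_{φ φ φ} = (sin(θ)^2) + (0) = sin(θ)^2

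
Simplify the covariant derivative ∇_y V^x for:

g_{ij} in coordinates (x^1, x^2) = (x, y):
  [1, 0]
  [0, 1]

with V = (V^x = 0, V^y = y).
All Christoffel symbols are zero.
∇_y V^x = ∂_y V^x + Γ^x_{y j} V^j
  = (0) + (0)(0) + (0)(y)
  = 0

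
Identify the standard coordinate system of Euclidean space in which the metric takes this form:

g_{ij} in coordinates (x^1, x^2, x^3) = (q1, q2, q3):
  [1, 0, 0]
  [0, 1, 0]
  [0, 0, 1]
All components are constant and the metric is the identity, i.e. orthonormal rectilinear coordinates.
Cartesian (3D) coordinates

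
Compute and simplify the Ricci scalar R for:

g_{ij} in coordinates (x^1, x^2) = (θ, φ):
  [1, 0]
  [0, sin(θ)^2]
Non-zero Christoffel symbols (Γ^k_{ij} = Γ^k_{ji}):
Γ^θ_{φ φ} = -sin(2*θ)/2
Γ^φ_{θ φ} = 1/tan(θ)
Ricci tensor (R_{ij} = R^k_{ikj}): R_{θθ} = 1, R_{θφ} = 0, R_{φφ} = sin(θ)^2
Inverse metric: g^{θθ} = 1, g^{φφ} = 1/sin(θ)^2
R = g^{ij} R_{ij} = (1)(1) + (1/sin(θ)^2)(sin(θ)^2) = 2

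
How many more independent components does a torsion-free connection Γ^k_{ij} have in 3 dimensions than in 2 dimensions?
Independent components in n dimensions: n × n(n+1)/2 = n^2(n+1)/2.
3D: 3 × 6 = 18
2D: 2 × 3 = 6
Difference = 18 - 6 = 12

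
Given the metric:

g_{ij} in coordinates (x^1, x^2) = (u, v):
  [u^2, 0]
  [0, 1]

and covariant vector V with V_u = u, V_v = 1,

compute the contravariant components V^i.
Inverse metric (diagonal): g^{uu} = 1/u^2, g^{vv} = 1
V^i = g^{ij} V_j:
V^u = (1/u^2)(u) + (0)(1) = 1/u
V^v = (0)(u) + (1)(1) = 1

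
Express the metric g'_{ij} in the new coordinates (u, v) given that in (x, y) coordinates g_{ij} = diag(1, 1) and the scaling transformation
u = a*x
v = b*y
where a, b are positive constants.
Invert the transformation: x = u/a, y = v/b
g'_{ij} = (∂x^k/∂x'^i)(∂x^l/∂x'^j) g_{kl}; with g_{kl} = δ_{kl} this is Σ_k (∂x^k/∂x'^i)(∂x^k/∂x'^j).
Jacobian: ∂x/∂u = 1/a, ∂x/∂v = 0, ∂y/∂u = 0, ∂y/∂v = 1/b
g'_{uu} = (1/a)(1/a) + (0)(0) = 1/a^2
g'_{uv} = (1/a)(0) + (0)(1/b) = 0
g'_{vv} = (0)(0) + (1/b)(1/b) = 1/b^2
g'_{ij} = diag(1/a^2, 1/b^2)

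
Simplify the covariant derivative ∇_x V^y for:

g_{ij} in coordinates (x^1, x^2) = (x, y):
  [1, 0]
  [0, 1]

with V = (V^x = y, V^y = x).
All Christoffel symbols are zero.
∇_x V^y = ∂_x V^y + Γ^y_{x j} V^j
  = (1) + (0)(y) + (0)(x)
  = 1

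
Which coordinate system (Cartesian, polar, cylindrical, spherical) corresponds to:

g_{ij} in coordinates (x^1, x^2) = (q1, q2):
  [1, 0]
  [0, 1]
All components are constant and the metric is the identity, i.e. orthonormal rectilinear coordinates.
Cartesian (2D) coordinates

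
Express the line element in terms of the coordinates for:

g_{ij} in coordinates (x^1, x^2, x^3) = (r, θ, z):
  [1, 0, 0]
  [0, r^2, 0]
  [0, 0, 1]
ds^2 = g_{ij} dx^i dx^j; only the non-zero components contribute.
ds^2 = dr^2 + r^2 dθ^2 + dz^2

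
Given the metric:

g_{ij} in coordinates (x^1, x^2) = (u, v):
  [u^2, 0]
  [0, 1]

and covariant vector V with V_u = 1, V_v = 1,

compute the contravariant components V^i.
Inverse metric (diagonal): g^{uu} = 1/u^2, g^{vv} = 1
V^i = g^{ij} V_j:
V^u = (1/u^2)(1) + (0)(1) = 1/u^2
V^v = (0)(1) + (1)(1) = 1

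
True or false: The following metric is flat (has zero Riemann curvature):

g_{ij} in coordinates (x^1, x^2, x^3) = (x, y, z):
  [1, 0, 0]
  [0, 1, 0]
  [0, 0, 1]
All metric components are constant, so every Christoffel symbol vanishes and R^i_{jkl} = 0.
True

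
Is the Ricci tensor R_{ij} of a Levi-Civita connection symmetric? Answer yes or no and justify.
R_{ij} = R^k_{ikj}; the pair symmetry R_{kilj} = R_{ljki} gives R_{ij} = R_{ji}.
Yes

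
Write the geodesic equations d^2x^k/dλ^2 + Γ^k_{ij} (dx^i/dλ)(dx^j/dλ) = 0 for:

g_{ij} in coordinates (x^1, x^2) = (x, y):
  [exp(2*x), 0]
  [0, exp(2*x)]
Geodesic equation: d^2x^k/dλ^2 + Γ^k_{ij} (dx^i/dλ)(dx^j/dλ) = 0.
Non-zero Christoffel symbols:
Γ^x_{x x} = 1
Γ^x_{y y} = -1
Γ^y_{x y} = 1
Substituting (the symmetric pair Γ^k_{ij}, Γ^k_{ji} combines into a factor 2):
d^2x/dλ^2 + (dx/dλ)^2 - (dy/dλ)^2 = 0
d^2y/dλ^2 + 2 (dx/dλ)(dy/dλ) = 0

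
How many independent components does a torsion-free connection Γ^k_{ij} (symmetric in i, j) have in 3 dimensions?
Γ^k_{ij} has n choices for the upper index and n(n+1)/2 independent symmetric lower index pairs.
Total = 3 × 3×4/2 = 3 × 6 = 18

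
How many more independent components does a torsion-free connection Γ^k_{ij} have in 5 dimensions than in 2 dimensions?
Independent components in n dimensions: n × n(n+1)/2 = n^2(n+1)/2.
5D: 5 × 15 = 75
2D: 2 × 3 = 6
Difference = 75 - 6 = 69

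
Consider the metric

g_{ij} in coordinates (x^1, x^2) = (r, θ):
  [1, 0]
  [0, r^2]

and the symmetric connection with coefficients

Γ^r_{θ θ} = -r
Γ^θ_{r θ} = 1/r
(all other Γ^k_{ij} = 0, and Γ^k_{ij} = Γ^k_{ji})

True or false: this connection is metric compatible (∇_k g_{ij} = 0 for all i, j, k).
Using ∇_k g_{ij} = ∂_k g_{ij} - Γ^m_{ki} g_{mj} - Γ^m_{kj} g_{im}:
e.g. ∇_r g_{θθ} = (2*r) - (r) - (r) = 0
Every component ∇_k g_{ij} vanishes: the connection is metric compatible.
True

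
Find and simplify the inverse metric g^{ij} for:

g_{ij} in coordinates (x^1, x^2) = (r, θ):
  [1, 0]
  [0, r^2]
The metric is diagonal, so g^{ij} is diagonal with entries 1/g_{ii}: diag(1, 1/(r^2)).
g^{ij}:
  [1, 0]
  [0, 1/r^2]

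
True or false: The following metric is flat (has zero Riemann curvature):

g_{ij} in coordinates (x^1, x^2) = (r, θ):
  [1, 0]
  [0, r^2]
Non-zero Christoffel symbols:
Γ^r_{θ θ} = -r
Γ^θ_{r θ} = 1/r
Ricci tensor: R_{rr} = 0, R_{rθ} = 0, R_{θθ} = 0
All R_{ij} vanish; in 2 dimensions the Riemann tensor is fully determined by the Ricci tensor, so R^i_{jkl} = 0: the metric is flat (curvilinear coordinates on flat space).
True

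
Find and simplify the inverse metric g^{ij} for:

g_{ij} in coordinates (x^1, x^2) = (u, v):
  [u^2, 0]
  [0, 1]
The metric is diagonal, so g^{ij} is diagonal with entries 1/g_{ii}: diag(1/(u^2), 1).
g^{ij}:
  [1/u^2, 0]
  [0, 1]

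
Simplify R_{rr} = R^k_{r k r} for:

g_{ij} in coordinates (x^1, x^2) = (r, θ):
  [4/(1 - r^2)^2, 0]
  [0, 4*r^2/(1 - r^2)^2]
Non-zero Christoffel symbols (Γ^k_{ij} = Γ^k_{ji}):
Γ^r_{r r} = 2*r/(1 - r^2)
Γ^r_{θ θ} = (r^3 + r)/(r^2 - 1)
Γ^θ_{r θ} = (-r^2 - 1)/(r^3 - r)
R^r_{r r r} = 0 (a repeated index in an antisymmetric pair)
R^θ_{r θ r} = ∂_θ Γ^θ_{r r} - ∂_r Γ^θ_{r θ} + Γ^θ_{θ m} Γ^m_{r r} - Γ^θ_{r m} Γ^m_{r θ}
  = (0) - ((r^4 + 4*r^2 - 1)/(r^3 - r)^2) + (2*(r^2 + 1)/(r^2 - 1)^2) - ((r^2 + 1)^2/(r^3 - r)^2) = -4/(r^2 - 1)^2
R_{rr} = R^r_{r r r} + R^θ_{r θ r} = (0) + (-4/(r^2 - 1)^2) = -4/(r^2 - 1)^2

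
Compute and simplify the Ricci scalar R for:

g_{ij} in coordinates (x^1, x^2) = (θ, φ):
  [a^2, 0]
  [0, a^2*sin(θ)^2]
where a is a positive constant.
Non-zero Christoffel symbols (Γ^k_{ij} = Γ^k_{ji}):
Γ^θ_{φ φ} = -sin(2*θ)/2
Γ^φ_{θ φ} = 1/tan(θ)
Ricci tensor (R_{ij} = R^k_{ikj}): R_{θθ} = 1, R_{θφ} = 0, R_{φφ} = sin(θ)^2
Inverse metric: g^{θθ} = 1/a^2, g^{φφ} = 1/(a^2*sin(θ)^2)
R = g^{ij} R_{ij} = (1/a^2)(1) + (1/(a^2*sin(θ)^2))(sin(θ)^2) = 2/a^2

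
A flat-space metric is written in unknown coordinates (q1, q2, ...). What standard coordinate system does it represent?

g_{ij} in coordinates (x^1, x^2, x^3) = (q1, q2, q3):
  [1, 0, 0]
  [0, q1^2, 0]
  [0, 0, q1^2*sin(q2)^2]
The line element ds^2 = dq1^2 + q1^2 dq2^2 + q1^2 sin(q2)^2 dq3^2 is dr^2 + r^2 dθ^2 + r^2 sin(θ)^2 dφ^2 with q1 = r, q2 = θ, q3 = φ.
spherical coordinates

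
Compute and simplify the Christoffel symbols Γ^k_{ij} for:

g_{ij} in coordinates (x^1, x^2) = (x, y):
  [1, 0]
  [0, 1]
Using Γ^k_{ij} = (1/2) g^{km} (∂_i g_{mj} + ∂_j g_{mi} - ∂_m g_{ij}); the metric is diagonal, so only the m = k term contributes.
Every metric component is constant, so all ∂_m g_{ij} = 0 and every Christoffel symbol vanishes.
All Christoffel symbols are zero.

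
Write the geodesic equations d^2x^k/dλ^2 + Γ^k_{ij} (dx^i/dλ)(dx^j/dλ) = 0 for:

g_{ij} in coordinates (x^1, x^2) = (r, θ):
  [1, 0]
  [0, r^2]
Geodesic equation: d^2x^k/dλ^2 + Γ^k_{ij} (dx^i/dλ)(dx^j/dλ) = 0.
Non-zero Christoffel symbols:
Γ^r_{θ θ} = -r
Γ^θ_{r θ} = 1/r
Substituting (the symmetric pair Γ^k_{ij}, Γ^k_{ji} combines into a factor 2):
d^2r/dλ^2 - r (dθ/dλ)^2 = 0
d^2θ/dλ^2 + (2/r) (dr/dλ)(dθ/dλ) = 0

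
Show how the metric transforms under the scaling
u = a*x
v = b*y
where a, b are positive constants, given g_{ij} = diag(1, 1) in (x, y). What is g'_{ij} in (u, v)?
Invert the transformation: x = u/a, y = v/b
g'_{ij} = (∂x^k/∂x'^i)(∂x^l/∂x'^j) g_{kl}; with g_{kl} = δ_{kl} this is Σ_k (∂x^k/∂x'^i)(∂x^k/∂x'^j).
Jacobian: ∂x/∂u = 1/a, ∂x/∂v = 0, ∂y/∂u = 0, ∂y/∂v = 1/b
g'_{uu} = (1/a)(1/a) + (0)(0) = 1/a^2
g'_{uv} = (1/a)(0) + (0)(1/b) = 0
g'_{vv} = (0)(0) + (1/b)(1/b) = 1/b^2
g'_{ij} = diag(1/a^2, 1/b^2)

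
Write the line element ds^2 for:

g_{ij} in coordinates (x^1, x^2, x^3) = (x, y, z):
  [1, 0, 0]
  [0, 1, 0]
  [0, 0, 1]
ds^2 = g_{ij} dx^i dx^j; only the non-zero components contribute.
ds^2 = dx^2 + dy^2 + dz^2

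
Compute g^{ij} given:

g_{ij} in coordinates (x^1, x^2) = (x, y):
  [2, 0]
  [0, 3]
The metric is diagonal, so g^{ij} is diagonal with entries 1/g_{ii}: diag(1/2, 1/3).
g^{ij}:
  [1/2, 0]
  [0, 1/3]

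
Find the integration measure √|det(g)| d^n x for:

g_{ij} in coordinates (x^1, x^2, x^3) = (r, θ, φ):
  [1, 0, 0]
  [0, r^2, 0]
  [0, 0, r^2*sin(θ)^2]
det(g) = r^4*sin(θ)^2
√|det(g)| = r^2*sin(θ) (taking 0 < θ < π so that |sin(θ)| = sin(θ))
Volume element: dV = r^2*sin(θ) dr dθ dφ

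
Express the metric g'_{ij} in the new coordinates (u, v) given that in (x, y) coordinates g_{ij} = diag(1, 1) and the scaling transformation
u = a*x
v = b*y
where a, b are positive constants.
Invert the transformation: x = u/a, y = v/b
g'_{ij} = (∂x^k/∂x'^i)(∂x^l/∂x'^j) g_{kl}; with g_{kl} = δ_{kl} this is Σ_k (∂x^k/∂x'^i)(∂x^k/∂x'^j).
Jacobian: ∂x/∂u = 1/a, ∂x/∂v = 0, ∂y/∂u = 0, ∂y/∂v = 1/b
g'_{uu} = (1/a)(1/a) + (0)(0) = 1/a^2
g'_{uv} = (1/a)(0) + (0)(1/b) = 0
g'_{vv} = (0)(0) + (1/b)(1/b) = 1/b^2
g'_{ij} = diag(1/a^2, 1/b^2)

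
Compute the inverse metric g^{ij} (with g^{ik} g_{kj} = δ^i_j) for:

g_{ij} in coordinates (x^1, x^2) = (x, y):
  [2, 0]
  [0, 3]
The metric is diagonal, so g^{ij} is diagonal with entries 1/g_{ii}: diag(1/2, 1/3).
g^{ij}:
  [1/2, 0]
  [0, 1/3]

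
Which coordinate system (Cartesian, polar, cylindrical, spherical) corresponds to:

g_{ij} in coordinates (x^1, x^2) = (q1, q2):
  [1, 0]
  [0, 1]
All components are constant and the metric is the identity, i.e. orthonormal rectilinear coordinates.
Cartesian (2D) coordinates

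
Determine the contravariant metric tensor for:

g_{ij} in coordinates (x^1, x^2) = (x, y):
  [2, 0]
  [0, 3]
The metric is diagonal, so g^{ij} is diagonal with entries 1/g_{ii}: diag(1/2, 1/3).
g^{ij}:
  [1/2, 0]
  [0, 1/3]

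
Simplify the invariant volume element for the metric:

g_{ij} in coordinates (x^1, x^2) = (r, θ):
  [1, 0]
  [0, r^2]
det(g) = r^2
√|det(g)| = r
Volume element: dV = r dr dθ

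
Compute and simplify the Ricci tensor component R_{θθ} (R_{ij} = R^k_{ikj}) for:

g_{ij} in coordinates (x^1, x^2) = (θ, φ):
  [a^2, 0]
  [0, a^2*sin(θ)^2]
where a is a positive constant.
Non-zero Christoffel symbols (Γ^k_{ij} = Γ^k_{ji}):
Γ^θ_{φ φ} = -sin(2*θ)/2
Γ^φ_{θ φ} = 1/tan(θ)
R^θ_{θ θ θ} = 0 (a repeated index in an antisymmetric pair)
R^φ_{θ φ θ} = ∂_φ Γ^φ_{θ θ} - ∂_θ Γ^φ_{θ φ} + Γ^φ_{φ m} Γ^m_{θ θ} - Γ^φ_{θ m} Γ^m_{θ φ}
  = (0) - (-1/sin(θ)^2) + (0) - (1/tan(θ)^2) = 1
R_{θθ} = R^θ_{θ θ θ} + R^φ_{θ φ θ} = (0) + (1) = 1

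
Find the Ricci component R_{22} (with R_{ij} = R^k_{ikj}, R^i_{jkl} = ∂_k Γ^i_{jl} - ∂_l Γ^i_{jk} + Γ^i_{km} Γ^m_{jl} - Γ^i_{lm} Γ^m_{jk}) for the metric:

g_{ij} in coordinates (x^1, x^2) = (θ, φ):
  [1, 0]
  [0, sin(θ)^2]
Non-zero Christoffel symbols (Γ^k_{ij} = Γ^k_{ji}):
Γ^θ_{φ φ} = -sin(2*θ)/2
Γ^φ_{θ φ} = 1/tan(θ)
R^θ_{φ θ φ} = ∂_θ Γ^θ_{φ φ} - ∂_φ Γ^θ_{φ θ} + Γ^θ_{θ m} Γ^m_{φ φ} - Γ^θ_{φ m} Γ^m_{φ θ}
  = (-cos(2*θ)) - (0) + (0) - (-cos(θ)^2) = sin(θ)^2
R^φ_{φ φ φ} = 0 (a repeated index in an antisymmetric pair)
R_{φφ} = R^θ_{φ θ φ} + R^φ_{φ φ φ} = (sin(θ)^2) + (0) = sin(θ)^2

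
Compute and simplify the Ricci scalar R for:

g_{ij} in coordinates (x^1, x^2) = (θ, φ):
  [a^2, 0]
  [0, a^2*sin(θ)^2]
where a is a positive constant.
Non-zero Christoffel symbols (Γ^k_{ij} = Γ^k_{ji}):
Γ^θ_{φ φ} = -sin(2*θ)/2
Γ^φ_{θ φ} = 1/tan(θ)
Ricci tensor (R_{ij} = R^k_{ikj}): R_{θθ} = 1, R_{θφ} = 0, R_{φφ} = sin(θ)^2
Inverse metric: g^{θθ} = 1/a^2, g^{φφ} = 1/(a^2*sin(θ)^2)
R = g^{ij} R_{ij} = (1/a^2)(1) + (1/(a^2*sin(θ)^2))(sin(θ)^2) = 2/a^2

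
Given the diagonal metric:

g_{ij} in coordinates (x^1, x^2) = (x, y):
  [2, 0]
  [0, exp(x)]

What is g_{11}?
With x^1 = x, x^2 = y, g_{11} = g_{xx} is the row-1, column-1 entry of the matrix.
g_{11} = 2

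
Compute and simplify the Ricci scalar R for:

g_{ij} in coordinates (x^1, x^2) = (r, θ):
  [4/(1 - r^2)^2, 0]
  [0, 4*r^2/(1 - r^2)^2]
Non-zero Christoffel symbols (Γ^k_{ij} = Γ^k_{ji}):
Γ^r_{r r} = 2*r/(1 - r^2)
Γ^r_{θ θ} = (r^3 + r)/(r^2 - 1)
Γ^θ_{r θ} = (-r^2 - 1)/(r^3 - r)
Ricci tensor (R_{ij} = R^k_{ikj}): R_{rr} = -4/(r^2 - 1)^2, R_{rθ} = 0, R_{θθ} = -4*r^2/(r^2 - 1)^2
Inverse metric: g^{rr} = (1 - r^2)^2/4, g^{θθ} = (1 - r^2)^2/(4*r^2)
R = g^{ij} R_{ij} = ((1 - r^2)^2/4)(-4/(r^2 - 1)^2) + ((1 - r^2)^2/(4*r^2))(-4*r^2/(r^2 - 1)^2) = -2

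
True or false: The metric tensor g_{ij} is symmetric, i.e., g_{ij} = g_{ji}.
By definition the metric is a symmetric bilinear form, g_{ij} = g_{ji}.
True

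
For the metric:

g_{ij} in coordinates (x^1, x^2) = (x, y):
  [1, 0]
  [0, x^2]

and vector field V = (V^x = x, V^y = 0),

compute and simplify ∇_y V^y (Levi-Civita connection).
Non-zero Christoffel symbols:
Γ^x_{y y} = -x
Γ^y_{x y} = 1/x
∇_y V^y = ∂_y V^y + Γ^y_{y j} V^j
  = (0) + (1/x)(x) + (0)(0)
  = 1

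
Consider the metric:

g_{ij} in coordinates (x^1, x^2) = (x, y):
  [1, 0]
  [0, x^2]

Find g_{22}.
With x^1 = x, x^2 = y, g_{22} = g_{yy} is the row-2, column-2 entry of the matrix.
g_{22} = x^2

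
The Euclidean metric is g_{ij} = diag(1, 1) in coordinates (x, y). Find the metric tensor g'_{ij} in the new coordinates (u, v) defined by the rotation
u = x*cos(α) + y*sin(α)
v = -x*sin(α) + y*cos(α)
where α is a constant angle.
Invert the transformation: x = u*cos(α) - v*sin(α), y = u*sin(α) + v*cos(α)
g'_{ij} = (∂x^k/∂x'^i)(∂x^l/∂x'^j) g_{kl}; with g_{kl} = δ_{kl} this is Σ_k (∂x^k/∂x'^i)(∂x^k/∂x'^j).
Jacobian: ∂x/∂u = cos(α), ∂x/∂v = -sin(α), ∂y/∂u = sin(α), ∂y/∂v = cos(α)
g'_{uu} = (cos(α))(cos(α)) + (sin(α))(sin(α)) = 1
g'_{uv} = (cos(α))(-sin(α)) + (sin(α))(cos(α)) = 0
g'_{vv} = (-sin(α))(-sin(α)) + (cos(α))(cos(α)) = 1
g'_{ij} = diag(1, 1)
The Euclidean metric is invariant under rotations.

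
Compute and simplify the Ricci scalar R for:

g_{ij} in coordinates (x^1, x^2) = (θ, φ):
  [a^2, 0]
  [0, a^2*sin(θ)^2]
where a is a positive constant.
Non-zero Christoffel symbols (Γ^k_{ij} = Γ^k_{ji}):
Γ^θ_{φ φ} = -sin(2*θ)/2
Γ^φ_{θ φ} = 1/tan(θ)
Ricci tensor (R_{ij} = R^k_{ikj}): R_{θθ} = 1, R_{θφ} = 0, R_{φφ} = sin(θ)^2
Inverse metric: g^{θθ} = 1/a^2, g^{φφ} = 1/(a^2*sin(θ)^2)
R = g^{ij} R_{ij} = (1/a^2)(1) + (1/(a^2*sin(θ)^2))(sin(θ)^2) = 2/a^2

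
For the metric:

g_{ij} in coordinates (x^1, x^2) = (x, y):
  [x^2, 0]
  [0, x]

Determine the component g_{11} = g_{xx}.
With x^1 = x, x^2 = y, g_{11} = g_{xx} is the row-1, column-1 entry of the matrix.
g_{11} = x^2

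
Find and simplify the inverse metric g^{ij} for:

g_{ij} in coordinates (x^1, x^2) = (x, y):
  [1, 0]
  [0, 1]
The metric is diagonal, so g^{ij} is diagonal with entries 1/g_{ii}: diag(1, 1).
g^{ij}:
  [1, 0]
  [0, 1]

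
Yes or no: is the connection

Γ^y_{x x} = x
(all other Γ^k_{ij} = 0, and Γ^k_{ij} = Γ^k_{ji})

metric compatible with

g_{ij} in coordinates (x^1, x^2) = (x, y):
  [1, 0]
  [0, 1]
Using ∇_k g_{ij} = ∂_k g_{ij} - Γ^m_{ki} g_{mj} - Γ^m_{kj} g_{im}:
∇_x g_{xy} = (0) - (x) - (0) = -x ≠ 0
So the connection is not metric compatible (it is not the Levi-Civita connection).
No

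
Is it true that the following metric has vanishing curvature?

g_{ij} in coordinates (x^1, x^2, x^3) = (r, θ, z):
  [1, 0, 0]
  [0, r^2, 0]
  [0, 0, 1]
Non-zero Christoffel symbols:
Γ^r_{θ θ} = -r
Γ^θ_{r θ} = 1/r
Ricci tensor: R_{rr} = 0, R_{rθ} = 0, R_{rz} = 0, R_{θθ} = 0, R_{θz} = 0, R_{zz} = 0
All R_{ij} vanish; in 3 dimensions the Riemann tensor is fully determined by the Ricci tensor, so R^i_{jkl} = 0: the metric is flat (curvilinear coordinates on flat space).
Yes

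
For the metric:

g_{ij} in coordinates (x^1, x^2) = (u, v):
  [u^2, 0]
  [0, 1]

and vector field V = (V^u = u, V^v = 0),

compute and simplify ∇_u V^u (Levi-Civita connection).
Non-zero Christoffel symbols:
Γ^u_{u u} = 1/u
∇_u V^u = ∂_u V^u + Γ^u_{u j} V^j
  = (1) + (1/u)(u) + (0)(0)
  = 2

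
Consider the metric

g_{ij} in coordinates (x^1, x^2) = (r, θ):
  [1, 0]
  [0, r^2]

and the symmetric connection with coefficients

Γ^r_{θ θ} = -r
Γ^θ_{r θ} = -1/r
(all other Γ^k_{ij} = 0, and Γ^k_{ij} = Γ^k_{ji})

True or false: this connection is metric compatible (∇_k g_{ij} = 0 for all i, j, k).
Using ∇_k g_{ij} = ∂_k g_{ij} - Γ^m_{ki} g_{mj} - Γ^m_{kj} g_{im}:
∇_r g_{θθ} = (2*r) - (-r) - (-r) = 4*r ≠ 0
So the connection is not metric compatible (it is not the Levi-Civita connection).
False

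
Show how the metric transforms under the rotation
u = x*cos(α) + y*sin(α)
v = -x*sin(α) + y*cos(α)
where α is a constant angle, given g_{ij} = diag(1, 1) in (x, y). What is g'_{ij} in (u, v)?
Invert the transformation: x = u*cos(α) - v*sin(α), y = u*sin(α) + v*cos(α)
g'_{ij} = (∂x^k/∂x'^i)(∂x^l/∂x'^j) g_{kl}; with g_{kl} = δ_{kl} this is Σ_k (∂x^k/∂x'^i)(∂x^k/∂x'^j).
Jacobian: ∂x/∂u = cos(α), ∂x/∂v = -sin(α), ∂y/∂u = sin(α), ∂y/∂v = cos(α)
g'_{uu} = (cos(α))(cos(α)) + (sin(α))(sin(α)) = 1
g'_{uv} = (cos(α))(-sin(α)) + (sin(α))(cos(α)) = 0
g'_{vv} = (-sin(α))(-sin(α)) + (cos(α))(cos(α)) = 1
g'_{ij} = diag(1, 1)
The Euclidean metric is invariant under rotations.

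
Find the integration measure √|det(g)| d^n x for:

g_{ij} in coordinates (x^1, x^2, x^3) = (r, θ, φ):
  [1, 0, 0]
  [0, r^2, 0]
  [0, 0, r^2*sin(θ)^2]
det(g) = r^4*sin(θ)^2
√|det(g)| = r^2*sin(θ) (taking 0 < θ < π so that |sin(θ)| = sin(θ))
Volume element: dV = r^2*sin(θ) dr dθ dφ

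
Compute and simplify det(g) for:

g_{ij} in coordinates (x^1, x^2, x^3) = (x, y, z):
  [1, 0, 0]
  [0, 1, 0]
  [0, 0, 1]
Diagonal metric: det(g) = g_{11}·g_{22}·g_{33}
= (1)·(1)·(1)
det(g) = 1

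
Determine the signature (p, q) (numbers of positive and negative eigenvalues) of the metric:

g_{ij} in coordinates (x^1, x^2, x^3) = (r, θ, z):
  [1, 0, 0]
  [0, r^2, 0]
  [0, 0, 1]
The metric is diagonal, so its eigenvalues are the diagonal entries: 1, r^2, 1 (at a generic point, where coordinate-dependent entries are positive).
3 positive, 0 negative.
(3, 0) - Riemannian (positive definite)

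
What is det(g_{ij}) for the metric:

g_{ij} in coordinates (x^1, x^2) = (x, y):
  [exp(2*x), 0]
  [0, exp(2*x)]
For a 2×2 metric: det(g) = g_{11}·g_{22} - g_{12}·g_{21}
= (exp(2*x))·(exp(2*x)) - (0)·(0)
= exp(4*x) - 0
det(g) = exp(4*x)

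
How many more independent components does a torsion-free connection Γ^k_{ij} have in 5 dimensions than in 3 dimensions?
Independent components in n dimensions: n × n(n+1)/2 = n^2(n+1)/2.
5D: 5 × 15 = 75
3D: 3 × 6 = 18
Difference = 75 - 18 = 57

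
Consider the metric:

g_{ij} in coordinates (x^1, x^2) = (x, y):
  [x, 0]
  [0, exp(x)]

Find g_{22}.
With x^1 = x, x^2 = y, g_{22} = g_{yy} is the row-2, column-2 entry of the matrix.
g_{22} = exp(x)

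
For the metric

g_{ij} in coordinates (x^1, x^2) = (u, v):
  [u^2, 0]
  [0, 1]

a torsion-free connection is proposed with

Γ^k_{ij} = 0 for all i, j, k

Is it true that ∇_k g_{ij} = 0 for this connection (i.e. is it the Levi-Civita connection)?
Using ∇_k g_{ij} = ∂_k g_{ij} - Γ^m_{ki} g_{mj} - Γ^m_{kj} g_{im}:
∇_u g_{uu} = (2*u) - (0) - (0) = 2*u ≠ 0
So the connection is not metric compatible (it is not the Levi-Civita connection).
No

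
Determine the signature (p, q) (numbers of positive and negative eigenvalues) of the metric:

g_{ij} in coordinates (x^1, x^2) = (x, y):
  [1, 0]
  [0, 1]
The metric is diagonal, so its eigenvalues are the diagonal entries: 1, 1 (at a generic point, where coordinate-dependent entries are positive).
2 positive, 0 negative.
(2, 0) - Riemannian (positive definite)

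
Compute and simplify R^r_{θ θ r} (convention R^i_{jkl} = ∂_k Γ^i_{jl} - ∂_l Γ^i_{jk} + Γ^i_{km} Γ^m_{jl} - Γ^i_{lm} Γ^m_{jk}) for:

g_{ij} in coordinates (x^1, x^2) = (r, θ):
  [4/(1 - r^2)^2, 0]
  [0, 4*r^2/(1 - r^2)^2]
Non-zero Christoffel symbols (Γ^k_{ij} = Γ^k_{ji}):
Γ^r_{r r} = 2*r/(1 - r^2)
Γ^r_{θ θ} = (r^3 + r)/(r^2 - 1)
Γ^θ_{r θ} = (-r^2 - 1)/(r^3 - r)
R^r_{θ θ r} = ∂_θ Γ^r_{θ r} - ∂_r Γ^r_{θ θ} + Γ^r_{θ m} Γ^m_{θ r} - Γ^r_{r m} Γ^m_{θ θ}
  = (0) - ((r^4 - 4*r^2 - 1)/(r^2 - 1)^2) + (-(r^2 + 1)^2/(r^2 - 1)^2) - (-2*r^2*(r^2 + 1)/(r^2 - 1)^2) = 4*r^2/(r^2 - 1)^2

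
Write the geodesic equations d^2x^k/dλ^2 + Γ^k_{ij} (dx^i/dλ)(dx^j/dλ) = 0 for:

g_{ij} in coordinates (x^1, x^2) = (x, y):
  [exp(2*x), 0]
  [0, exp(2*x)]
Geodesic equation: d^2x^k/dλ^2 + Γ^k_{ij} (dx^i/dλ)(dx^j/dλ) = 0.
Non-zero Christoffel symbols:
Γ^x_{x x} = 1
Γ^x_{y y} = -1
Γ^y_{x y} = 1
Substituting (the symmetric pair Γ^k_{ij}, Γ^k_{ji} combines into a factor 2):
d^2x/dλ^2 + (dx/dλ)^2 - (dy/dλ)^2 = 0
d^2y/dλ^2 + 2 (dx/dλ)(dy/dλ) = 0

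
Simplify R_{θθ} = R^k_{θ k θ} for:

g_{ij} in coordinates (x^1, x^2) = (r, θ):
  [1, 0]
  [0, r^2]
Non-zero Christoffel symbols (Γ^k_{ij} = Γ^k_{ji}):
Γ^r_{θ θ} = -r
Γ^θ_{r θ} = 1/r
R^r_{θ r θ} = ∂_r Γ^r_{θ θ} - ∂_θ Γ^r_{θ r} + Γ^r_{r m} Γ^m_{θ θ} - Γ^r_{θ m} Γ^m_{θ r}
  = (-1) - (0) + (0) - (-1) = 0
R^θ_{θ θ θ} = 0 (a repeated index in an antisymmetric pair)
R_{θθ} = R^r_{θ r θ} + R^θ_{θ θ θ} = (0) + (0) = 0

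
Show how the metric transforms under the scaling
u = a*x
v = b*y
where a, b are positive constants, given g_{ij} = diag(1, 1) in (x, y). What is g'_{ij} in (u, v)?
Invert the transformation: x = u/a, y = v/b
g'_{ij} = (∂x^k/∂x'^i)(∂x^l/∂x'^j) g_{kl}; with g_{kl} = δ_{kl} this is Σ_k (∂x^k/∂x'^i)(∂x^k/∂x'^j).
Jacobian: ∂x/∂u = 1/a, ∂x/∂v = 0, ∂y/∂u = 0, ∂y/∂v = 1/b
g'_{uu} = (1/a)(1/a) + (0)(0) = 1/a^2
g'_{uv} = (1/a)(0) + (0)(1/b) = 0
g'_{vv} = (0)(0) + (1/b)(1/b) = 1/b^2
g'_{ij} = diag(1/a^2, 1/b^2)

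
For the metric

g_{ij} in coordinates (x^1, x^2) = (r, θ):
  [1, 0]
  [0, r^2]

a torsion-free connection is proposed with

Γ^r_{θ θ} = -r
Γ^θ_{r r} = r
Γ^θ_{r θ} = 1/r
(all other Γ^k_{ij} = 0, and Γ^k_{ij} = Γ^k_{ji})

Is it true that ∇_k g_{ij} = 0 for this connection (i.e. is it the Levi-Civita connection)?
Using ∇_k g_{ij} = ∂_k g_{ij} - Γ^m_{ki} g_{mj} - Γ^m_{kj} g_{im}:
∇_r g_{rθ} = (0) - (r^3) - (0) = -r^3 ≠ 0
So the connection is not metric compatible (it is not the Levi-Civita connection).
No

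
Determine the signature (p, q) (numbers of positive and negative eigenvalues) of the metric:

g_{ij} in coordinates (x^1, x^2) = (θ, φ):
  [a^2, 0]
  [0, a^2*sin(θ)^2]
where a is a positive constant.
The metric is diagonal, so its eigenvalues are the diagonal entries: a^2, a^2*sin(θ)^2 (at a generic point, where coordinate-dependent entries are positive).
2 positive, 0 negative.
(2, 0) - Riemannian (positive definite)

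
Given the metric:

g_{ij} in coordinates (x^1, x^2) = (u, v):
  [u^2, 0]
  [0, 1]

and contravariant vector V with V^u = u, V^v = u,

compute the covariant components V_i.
V_i = g_{ij} V^j:
V_u = (u^2)(u) + (0)(u) = u^3
V_v = (0)(u) + (1)(u) = u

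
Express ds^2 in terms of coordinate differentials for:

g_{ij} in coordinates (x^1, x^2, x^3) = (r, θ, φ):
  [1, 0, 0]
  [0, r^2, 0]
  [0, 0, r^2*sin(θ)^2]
ds^2 = g_{ij} dx^i dx^j; only the non-zero components contribute.
ds^2 = dr^2 + r^2 dθ^2 + r^2*sin(θ)^2 dφ^2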